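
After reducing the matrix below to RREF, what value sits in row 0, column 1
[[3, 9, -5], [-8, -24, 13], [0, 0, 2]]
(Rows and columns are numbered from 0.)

ρ1 -> 1/3·ρ1
  [  1    3  -5/3 ]
  [ -8  -24    13 ]
  [  0    0     2 ]
ρ2 -> ρ2 + 8·ρ1
  [ 1  3  -5/3 ]
  [ 0  0  -1/3 ]
  [ 0  0     2 ]
ρ2 -> -3·ρ2
  [ 1  3  -5/3 ]
  [ 0  0     1 ]
  [ 0  0     2 ]
ρ3 -> ρ3 − 2·ρ2
  [ 1  3  -5/3 ]
  [ 0  0     1 ]
  [ 0  0     0 ]
ρ1 -> ρ1 + 5/3·ρ2
  [ 1  3  0 ]
  [ 0  0  1 ]
  [ 0  0  0 ]

3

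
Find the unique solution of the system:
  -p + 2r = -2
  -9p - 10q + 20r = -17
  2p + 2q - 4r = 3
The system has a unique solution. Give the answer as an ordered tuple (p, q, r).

Form the augmented matrix and row-reduce:
  [ -1    0   2  |   -2 ]
  [ -9  -10  20  |  -17 ]
  [  2    2  -4  |    3 ]
R1 → -1·R1
  [  1    0  -2  |    2 ]
  [ -9  -10  20  |  -17 ]
  [  2    2  -4  |    3 ]
R2 → R2 + 9·R1
  [ 1    0  -2  |  2 ]
  [ 0  -10   2  |  1 ]
  [ 2    2  -4  |  3 ]
R3 → R3 − 2·R1
  [ 1    0  -2  |   2 ]
  [ 0  -10   2  |   1 ]
  [ 0    2   0  |  -1 ]
R2 → -1/10·R2
  [ 1  0    -2  |      2 ]
  [ 0  1  -1/5  |  -1/10 ]
  [ 0  2     0  |     -1 ]
R3 → R3 − 2·R2
  [ 1  0    -2  |      2 ]
  [ 0  1  -1/5  |  -1/10 ]
  [ 0  0   2/5  |   -4/5 ]
R3 → 5/2·R3
  [ 1  0    -2  |      2 ]
  [ 0  1  -1/5  |  -1/10 ]
  [ 0  0     1  |     -2 ]
R2 → R2 + 1/5·R3
  [ 1  0  -2  |     2 ]
  [ 0  1   0  |  -1/2 ]
  [ 0  0   1  |    -2 ]
R1 → R1 + 2·R3
  [ 1  0  0  |    -2 ]
  [ 0  1  0  |  -1/2 ]
  [ 0  0  1  |    -2 ]
Reading off the last column: p = -2, q = -1/2, r = -2.

(-2, -1/2, -2)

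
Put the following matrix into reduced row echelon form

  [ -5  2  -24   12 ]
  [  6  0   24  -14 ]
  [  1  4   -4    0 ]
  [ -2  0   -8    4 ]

[[1, 0, 4, 0], [0, 1, -2, 0], [0, 0, 0, 1], [0, 0, 0, 0]]

Multiply R1 by -1/5.
  [  1  -2/5  24/5  -12/5 ]
  [  6     0    24    -14 ]
  [  1     4    -4      0 ]
  [ -2     0    -8      4 ]
Subtract 6 times R1 from R2.
  [  1  -2/5   24/5  -12/5 ]
  [  0  12/5  -24/5    2/5 ]
  [  1     4     -4      0 ]
  [ -2     0     -8      4 ]
Subtract R1 from R3.
  [  1  -2/5   24/5  -12/5 ]
  [  0  12/5  -24/5    2/5 ]
  [  0  22/5  -44/5   12/5 ]
  [ -2     0     -8      4 ]
Add 2 times R1 to R4.
  [ 1  -2/5   24/5  -12/5 ]
  [ 0  12/5  -24/5    2/5 ]
  [ 0  22/5  -44/5   12/5 ]
  [ 0  -4/5    8/5   -4/5 ]
Multiply R2 by 5/12.
  [ 1  -2/5   24/5  -12/5 ]
  [ 0     1     -2    1/6 ]
  [ 0  22/5  -44/5   12/5 ]
  [ 0  -4/5    8/5   -4/5 ]
Subtract 22/5 times R2 from R3.
  [ 1  -2/5  24/5  -12/5 ]
  [ 0     1    -2    1/6 ]
  [ 0     0     0    5/3 ]
  [ 0  -4/5   8/5   -4/5 ]
Add 4/5 times R2 to R4.
  [ 1  -2/5  24/5  -12/5 ]
  [ 0     1    -2    1/6 ]
  [ 0     0     0    5/3 ]
  [ 0     0     0   -2/3 ]
Multiply R3 by 3/5.
  [ 1  -2/5  24/5  -12/5 ]
  [ 0     1    -2    1/6 ]
  [ 0     0     0      1 ]
  [ 0     0     0   -2/3 ]
Add 2/3 times R3 to R4.
  [ 1  -2/5  24/5  -12/5 ]
  [ 0     1    -2    1/6 ]
  [ 0     0     0      1 ]
  [ 0     0     0      0 ]
Subtract 1/6 times R3 from R2.
  [ 1  -2/5  24/5  -12/5 ]
  [ 0     1    -2      0 ]
  [ 0     0     0      1 ]
  [ 0     0     0      0 ]
Add 12/5 times R3 to R1.
  [ 1  -2/5  24/5  0 ]
  [ 0     1    -2  0 ]
  [ 0     0     0  1 ]
  [ 0     0     0  0 ]
Add 2/5 times R2 to R1.
  [ 1  0   4  0 ]
  [ 0  1  -2  0 ]
  [ 0  0   0  1 ]
  [ 0  0   0  0 ]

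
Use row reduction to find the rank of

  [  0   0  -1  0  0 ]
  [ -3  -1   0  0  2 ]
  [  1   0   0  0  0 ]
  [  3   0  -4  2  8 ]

rank = 4

R1 ↔ R2
  [ -3  -1   0  0  2 ]
  [  0   0  -1  0  0 ]
  [  1   0   0  0  0 ]
  [  3   0  -4  2  8 ]
R1 ← -1/3·R1
  [ 1  1/3   0  0  -2/3 ]
  [ 0    0  -1  0     0 ]
  [ 1    0   0  0     0 ]
  [ 3    0  -4  2     8 ]
R3 ← R3 − R1
  [ 1   1/3   0  0  -2/3 ]
  [ 0     0  -1  0     0 ]
  [ 0  -1/3   0  0   2/3 ]
  [ 3     0  -4  2     8 ]
R4 ← R4 − 3·R1
  [ 1   1/3   0  0  -2/3 ]
  [ 0     0  -1  0     0 ]
  [ 0  -1/3   0  0   2/3 ]
  [ 0    -1  -4  2    10 ]
R2 ↔ R3
  [ 1   1/3   0  0  -2/3 ]
  [ 0  -1/3   0  0   2/3 ]
  [ 0     0  -1  0     0 ]
  [ 0    -1  -4  2    10 ]
R2 ← -3·R2
  [ 1  1/3   0  0  -2/3 ]
  [ 0    1   0  0    -2 ]
  [ 0    0  -1  0     0 ]
  [ 0   -1  -4  2    10 ]
R4 ← R4 + R2
  [ 1  1/3   0  0  -2/3 ]
  [ 0    1   0  0    -2 ]
  [ 0    0  -1  0     0 ]
  [ 0    0  -4  2     8 ]
R3 ← -1·R3
  [ 1  1/3   0  0  -2/3 ]
  [ 0    1   0  0    -2 ]
  [ 0    0   1  0     0 ]
  [ 0    0  -4  2     8 ]
R4 ← R4 + 4·R3
  [ 1  1/3  0  0  -2/3 ]
  [ 0    1  0  0    -2 ]
  [ 0    0  1  0     0 ]
  [ 0    0  0  2     8 ]
R4 ← 1/2·R4
  [ 1  1/3  0  0  -2/3 ]
  [ 0    1  0  0    -2 ]
  [ 0    0  1  0     0 ]
  [ 0    0  0  1     4 ]
R1 ← R1 − 1/3·R2
  [ 1  0  0  0   0 ]
  [ 0  1  0  0  -2 ]
  [ 0  0  1  0   0 ]
  [ 0  0  0  1   4 ]
The reduced form has 4 nonzero rows.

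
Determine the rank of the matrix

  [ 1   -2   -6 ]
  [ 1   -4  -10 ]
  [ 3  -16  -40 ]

rank = 3

R2 := R2 − R1
R3 := R3 − 3·R1
R2 := -1/2·R2
R3 := R3 + 10·R2
R3 := -1/2·R3
R2 := R2 − 2·R3
R1 := R1 + 6·R3
R1 := R1 + 2·R2
The reduced form has 3 nonzero rows.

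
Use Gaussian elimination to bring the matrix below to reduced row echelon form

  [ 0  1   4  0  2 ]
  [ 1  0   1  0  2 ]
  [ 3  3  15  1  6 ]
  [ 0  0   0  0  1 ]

[[1, 0, 1, 0, 0], [0, 1, 4, 0, 0], [0, 0, 0, 1, 0], [0, 0, 0, 0, 1]]

R1 <=> R2
  [ 1  0   1  0  2 ]
  [ 0  1   4  0  2 ]
  [ 3  3  15  1  6 ]
  [ 0  0   0  0  1 ]
R3 := R3 − 3·R1
  [ 1  0   1  0  2 ]
  [ 0  1   4  0  2 ]
  [ 0  3  12  1  0 ]
  [ 0  0   0  0  1 ]
R3 := R3 − 3·R2
  [ 1  0  1  0   2 ]
  [ 0  1  4  0   2 ]
  [ 0  0  0  1  -6 ]
  [ 0  0  0  0   1 ]
R3 := R3 + 6·R4
  [ 1  0  1  0  2 ]
  [ 0  1  4  0  2 ]
  [ 0  0  0  1  0 ]
  [ 0  0  0  0  1 ]
R2 := R2 − 2·R4
  [ 1  0  1  0  2 ]
  [ 0  1  4  0  0 ]
  [ 0  0  0  1  0 ]
  [ 0  0  0  0  1 ]
R1 := R1 − 2·R4
  [ 1  0  1  0  0 ]
  [ 0  1  4  0  0 ]
  [ 0  0  0  1  0 ]
  [ 0  0  0  0  1 ]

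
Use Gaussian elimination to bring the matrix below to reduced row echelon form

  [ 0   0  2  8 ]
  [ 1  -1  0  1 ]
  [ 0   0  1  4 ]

[[1, -1, 0, 1], [0, 0, 1, 4], [0, 0, 0, 0]]

r1 <-> r2
  [ 1  -1  0  1 ]
  [ 0   0  2  8 ]
  [ 0   0  1  4 ]
r2 := 1/2·r2
  [ 1  -1  0  1 ]
  [ 0   0  1  4 ]
  [ 0   0  1  4 ]
r3 := r3 − r2
  [ 1  -1  0  1 ]
  [ 0   0  1  4 ]
  [ 0   0  0  0 ]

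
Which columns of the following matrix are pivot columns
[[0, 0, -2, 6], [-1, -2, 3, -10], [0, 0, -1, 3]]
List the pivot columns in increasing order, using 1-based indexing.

1, 3

R1 ↔ R2
  [ -1  -2   3  -10 ]
  [  0   0  -2    6 ]
  [  0   0  -1    3 ]
R1 -> -1·R1
  [ 1  2  -3  10 ]
  [ 0  0  -2   6 ]
  [ 0  0  -1   3 ]
R2 -> -1/2·R2
  [ 1  2  -3  10 ]
  [ 0  0   1  -3 ]
  [ 0  0  -1   3 ]
R3 -> R3 + R2
  [ 1  2  -3  10 ]
  [ 0  0   1  -3 ]
  [ 0  0   0   0 ]
R1 -> R1 + 3·R2
  [ 1  2  0   1 ]
  [ 0  0  1  -3 ]
  [ 0  0  0   0 ]
Pivot columns are the columns containing a leading 1.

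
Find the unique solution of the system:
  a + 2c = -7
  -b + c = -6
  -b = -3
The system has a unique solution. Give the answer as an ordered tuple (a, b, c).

Form the augmented matrix and row-reduce:
  [ 1   0  2  |  -7 ]
  [ 0  -1  1  |  -6 ]
  [ 0  -1  0  |  -3 ]
Multiply R2 by -1.
  [ 1   0   2  |  -7 ]
  [ 0   1  -1  |   6 ]
  [ 0  -1   0  |  -3 ]
Add R2 to R3.
  [ 1  0   2  |  -7 ]
  [ 0  1  -1  |   6 ]
  [ 0  0  -1  |   3 ]
Multiply R3 by -1.
  [ 1  0   2  |  -7 ]
  [ 0  1  -1  |   6 ]
  [ 0  0   1  |  -3 ]
Add R3 to R2.
  [ 1  0  2  |  -7 ]
  [ 0  1  0  |   3 ]
  [ 0  0  1  |  -3 ]
Subtract 2 times R3 from R1.
  [ 1  0  0  |  -1 ]
  [ 0  1  0  |   3 ]
  [ 0  0  1  |  -3 ]
Reading off the last column: a = -1, b = 3, c = -3.

(-1, 3, -3)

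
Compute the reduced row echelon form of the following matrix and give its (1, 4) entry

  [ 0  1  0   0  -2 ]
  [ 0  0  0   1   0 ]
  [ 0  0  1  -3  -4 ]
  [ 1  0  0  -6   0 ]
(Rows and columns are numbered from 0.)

-2

Swap ρ1 and ρ4.
  [ 1  0  0  -6   0 ]
  [ 0  0  0   1   0 ]
  [ 0  0  1  -3  -4 ]
  [ 0  1  0   0  -2 ]
Swap ρ2 and ρ4.
  [ 1  0  0  -6   0 ]
  [ 0  1  0   0  -2 ]
  [ 0  0  1  -3  -4 ]
  [ 0  0  0   1   0 ]
Add 3 times ρ4 to ρ3.
  [ 1  0  0  -6   0 ]
  [ 0  1  0   0  -2 ]
  [ 0  0  1   0  -4 ]
  [ 0  0  0   1   0 ]
Add 6 times ρ4 to ρ1.
  [ 1  0  0  0   0 ]
  [ 0  1  0  0  -2 ]
  [ 0  0  1  0  -4 ]
  [ 0  0  0  1   0 ]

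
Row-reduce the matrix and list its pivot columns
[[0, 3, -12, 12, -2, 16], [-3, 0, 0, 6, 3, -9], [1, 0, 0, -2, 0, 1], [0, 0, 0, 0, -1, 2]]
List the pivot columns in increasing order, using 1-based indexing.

1, 2, 5

Swap ρ1 and ρ2.
  [ -3  0    0   6   3  -9 ]
  [  0  3  -12  12  -2  16 ]
  [  1  0    0  -2   0   1 ]
  [  0  0    0   0  -1   2 ]
Multiply ρ1 by -1/3.
  [ 1  0    0  -2  -1   3 ]
  [ 0  3  -12  12  -2  16 ]
  [ 1  0    0  -2   0   1 ]
  [ 0  0    0   0  -1   2 ]
Subtract ρ1 from ρ3.
  [ 1  0    0  -2  -1   3 ]
  [ 0  3  -12  12  -2  16 ]
  [ 0  0    0   0   1  -2 ]
  [ 0  0    0   0  -1   2 ]
Multiply ρ2 by 1/3.
  [ 1  0   0  -2    -1     3 ]
  [ 0  1  -4   4  -2/3  16/3 ]
  [ 0  0   0   0     1    -2 ]
  [ 0  0   0   0    -1     2 ]
Add ρ3 to ρ4.
  [ 1  0   0  -2    -1     3 ]
  [ 0  1  -4   4  -2/3  16/3 ]
  [ 0  0   0   0     1    -2 ]
  [ 0  0   0   0     0     0 ]
Add 2/3 times ρ3 to ρ2.
  [ 1  0   0  -2  -1   3 ]
  [ 0  1  -4   4   0   4 ]
  [ 0  0   0   0   1  -2 ]
  [ 0  0   0   0   0   0 ]
Add ρ3 to ρ1.
  [ 1  0   0  -2  0   1 ]
  [ 0  1  -4   4  0   4 ]
  [ 0  0   0   0  1  -2 ]
  [ 0  0   0   0  0   0 ]
Pivot columns are the columns containing a leading 1.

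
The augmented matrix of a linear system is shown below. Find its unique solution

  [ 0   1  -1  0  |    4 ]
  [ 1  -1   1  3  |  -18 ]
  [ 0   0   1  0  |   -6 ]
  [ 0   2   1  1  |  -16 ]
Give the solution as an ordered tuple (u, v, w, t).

(4, -2, -6, -6)

R1 ↔ R2
  [ 1  -1   1  3  |  -18 ]
  [ 0   1  -1  0  |    4 ]
  [ 0   0   1  0  |   -6 ]
  [ 0   2   1  1  |  -16 ]
R4 := R4 − 2·R2
  [ 1  -1   1  3  |  -18 ]
  [ 0   1  -1  0  |    4 ]
  [ 0   0   1  0  |   -6 ]
  [ 0   0   3  1  |  -24 ]
R4 := R4 − 3·R3
  [ 1  -1   1  3  |  -18 ]
  [ 0   1  -1  0  |    4 ]
  [ 0   0   1  0  |   -6 ]
  [ 0   0   0  1  |   -6 ]
R1 := R1 − 3·R4
  [ 1  -1   1  0  |   0 ]
  [ 0   1  -1  0  |   4 ]
  [ 0   0   1  0  |  -6 ]
  [ 0   0   0  1  |  -6 ]
R2 := R2 + R3
  [ 1  -1  1  0  |   0 ]
  [ 0   1  0  0  |  -2 ]
  [ 0   0  1  0  |  -6 ]
  [ 0   0  0  1  |  -6 ]
R1 := R1 − R3
  [ 1  -1  0  0  |   6 ]
  [ 0   1  0  0  |  -2 ]
  [ 0   0  1  0  |  -6 ]
  [ 0   0  0  1  |  -6 ]
R1 := R1 + R2
  [ 1  0  0  0  |   4 ]
  [ 0  1  0  0  |  -2 ]
  [ 0  0  1  0  |  -6 ]
  [ 0  0  0  1  |  -6 ]
Reading off the last column: u = 4, v = -2, w = -6, t = -6.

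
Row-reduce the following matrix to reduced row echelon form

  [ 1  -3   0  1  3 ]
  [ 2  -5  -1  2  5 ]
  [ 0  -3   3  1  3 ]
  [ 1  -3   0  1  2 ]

R2 → R2 − 2·R1
R4 → R4 − R1
R3 → R3 + 3·R2
R4 → -1·R4
R2 → R2 + R4
R1 → R1 − 3·R4
R1 → R1 − R3
R1 → R1 + 3·R2

[[1, 0, -3, 0, 0], [0, 1, -1, 0, 0], [0, 0, 0, 1, 0], [0, 0, 0, 0, 1]]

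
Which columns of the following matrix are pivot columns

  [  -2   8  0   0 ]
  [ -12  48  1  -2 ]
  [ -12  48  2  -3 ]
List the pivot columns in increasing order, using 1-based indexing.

Multiply R1 by -1/2.
Add 12 times R1 to R2.
Add 12 times R1 to R3.
Subtract 2 times R2 from R3.
Add 2 times R3 to R2.
Pivot columns are the columns containing a leading 1.

1, 3, 4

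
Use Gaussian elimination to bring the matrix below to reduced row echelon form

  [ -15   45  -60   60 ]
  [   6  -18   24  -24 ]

[[1, -3, 4, -4], [0, 0, 0, 0]]

Multiply r1 by -1/15.
Subtract 6 times r1 from r2.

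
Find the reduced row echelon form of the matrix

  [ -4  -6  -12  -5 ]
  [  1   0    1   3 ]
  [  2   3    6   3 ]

[[1, 0, 1, 0], [0, 1, 4/3, 0], [0, 0, 0, 1]]

r1 → -1/4·r1
r2 → r2 − r1
r3 → r3 − 2·r1
r2 → -2/3·r2
r3 → 2·r3
r2 → r2 + 7/6·r3
r1 → r1 − 5/4·r3
r1 → r1 − 3/2·r2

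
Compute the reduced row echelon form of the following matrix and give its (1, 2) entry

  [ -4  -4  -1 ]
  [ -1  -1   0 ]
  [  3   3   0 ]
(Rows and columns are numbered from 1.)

Multiply ρ1 by -1/4.
  [  1   1  1/4 ]
  [ -1  -1    0 ]
  [  3   3    0 ]
Add ρ1 to ρ2.
  [ 1  1  1/4 ]
  [ 0  0  1/4 ]
  [ 3  3    0 ]
Subtract 3 times ρ1 from ρ3.
  [ 1  1   1/4 ]
  [ 0  0   1/4 ]
  [ 0  0  -3/4 ]
Multiply ρ2 by 4.
  [ 1  1   1/4 ]
  [ 0  0     1 ]
  [ 0  0  -3/4 ]
Add 3/4 times ρ2 to ρ3.
  [ 1  1  1/4 ]
  [ 0  0    1 ]
  [ 0  0    0 ]
Subtract 1/4 times ρ2 from ρ1.
  [ 1  1  0 ]
  [ 0  0  1 ]
  [ 0  0  0 ]

1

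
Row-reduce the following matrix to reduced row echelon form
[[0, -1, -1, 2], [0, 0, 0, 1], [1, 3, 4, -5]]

[[1, 0, 1, 0], [0, 1, 1, 0], [0, 0, 0, 1]]

r1 ↔ r3
  [ 1   3   4  -5 ]
  [ 0   0   0   1 ]
  [ 0  -1  -1   2 ]
r2 ↔ r3
  [ 1   3   4  -5 ]
  [ 0  -1  -1   2 ]
  [ 0   0   0   1 ]
r2 -> -1·r2
  [ 1  3  4  -5 ]
  [ 0  1  1  -2 ]
  [ 0  0  0   1 ]
r2 -> r2 + 2·r3
  [ 1  3  4  -5 ]
  [ 0  1  1   0 ]
  [ 0  0  0   1 ]
r1 -> r1 + 5·r3
  [ 1  3  4  0 ]
  [ 0  1  1  0 ]
  [ 0  0  0  1 ]
r1 -> r1 − 3·r2
  [ 1  0  1  0 ]
  [ 0  1  1  0 ]
  [ 0  0  0  1 ]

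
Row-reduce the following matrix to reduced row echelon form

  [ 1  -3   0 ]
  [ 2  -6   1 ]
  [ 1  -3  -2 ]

R2 ← R2 − 2·R1
  [ 1  -3   0 ]
  [ 0   0   1 ]
  [ 1  -3  -2 ]
R3 ← R3 − R1
  [ 1  -3   0 ]
  [ 0   0   1 ]
  [ 0   0  -2 ]
R3 ← R3 + 2·R2
  [ 1  -3  0 ]
  [ 0   0  1 ]
  [ 0   0  0 ]

[[1, -3, 0], [0, 0, 1], [0, 0, 0]]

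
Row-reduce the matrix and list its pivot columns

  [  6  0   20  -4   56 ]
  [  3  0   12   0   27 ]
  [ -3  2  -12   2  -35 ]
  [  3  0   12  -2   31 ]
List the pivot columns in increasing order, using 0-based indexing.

0, 1, 2, 3

r1 -> 1/6·r1
  [  1  0  10/3  -2/3  28/3 ]
  [  3  0    12     0    27 ]
  [ -3  2   -12     2   -35 ]
  [  3  0    12    -2    31 ]
r2 -> r2 − 3·r1
  [  1  0  10/3  -2/3  28/3 ]
  [  0  0     2     2    -1 ]
  [ -3  2   -12     2   -35 ]
  [  3  0    12    -2    31 ]
r3 -> r3 + 3·r1
  [ 1  0  10/3  -2/3  28/3 ]
  [ 0  0     2     2    -1 ]
  [ 0  2    -2     0    -7 ]
  [ 3  0    12    -2    31 ]
r4 -> r4 − 3·r1
  [ 1  0  10/3  -2/3  28/3 ]
  [ 0  0     2     2    -1 ]
  [ 0  2    -2     0    -7 ]
  [ 0  0     2     0     3 ]
r2 <-> r3
  [ 1  0  10/3  -2/3  28/3 ]
  [ 0  2    -2     0    -7 ]
  [ 0  0     2     2    -1 ]
  [ 0  0     2     0     3 ]
r2 -> 1/2·r2
  [ 1  0  10/3  -2/3  28/3 ]
  [ 0  1    -1     0  -7/2 ]
  [ 0  0     2     2    -1 ]
  [ 0  0     2     0     3 ]
r3 -> 1/2·r3
  [ 1  0  10/3  -2/3  28/3 ]
  [ 0  1    -1     0  -7/2 ]
  [ 0  0     1     1  -1/2 ]
  [ 0  0     2     0     3 ]
r4 -> r4 − 2·r3
  [ 1  0  10/3  -2/3  28/3 ]
  [ 0  1    -1     0  -7/2 ]
  [ 0  0     1     1  -1/2 ]
  [ 0  0     0    -2     4 ]
r4 -> -1/2·r4
  [ 1  0  10/3  -2/3  28/3 ]
  [ 0  1    -1     0  -7/2 ]
  [ 0  0     1     1  -1/2 ]
  [ 0  0     0     1    -2 ]
r3 -> r3 − r4
  [ 1  0  10/3  -2/3  28/3 ]
  [ 0  1    -1     0  -7/2 ]
  [ 0  0     1     0   3/2 ]
  [ 0  0     0     1    -2 ]
r1 -> r1 + 2/3·r4
  [ 1  0  10/3  0     8 ]
  [ 0  1    -1  0  -7/2 ]
  [ 0  0     1  0   3/2 ]
  [ 0  0     0  1    -2 ]
r2 -> r2 + r3
  [ 1  0  10/3  0    8 ]
  [ 0  1     0  0   -2 ]
  [ 0  0     1  0  3/2 ]
  [ 0  0     0  1   -2 ]
r1 -> r1 − 10/3·r3
  [ 1  0  0  0    3 ]
  [ 0  1  0  0   -2 ]
  [ 0  0  1  0  3/2 ]
  [ 0  0  0  1   -2 ]
Pivot columns are the columns containing a leading 1.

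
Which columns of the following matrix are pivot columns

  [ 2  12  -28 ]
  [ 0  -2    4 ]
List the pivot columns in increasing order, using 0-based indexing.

Multiply R1 by 1/2.
Multiply R2 by -1/2.
Subtract 6 times R2 from R1.
Pivot columns are the columns containing a leading 1.

0, 1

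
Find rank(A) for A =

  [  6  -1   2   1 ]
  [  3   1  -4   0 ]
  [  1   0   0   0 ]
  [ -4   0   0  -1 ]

rank = 4

R1 -> 1/6·R1
  [  1  -1/6  1/3  1/6 ]
  [  3     1   -4    0 ]
  [  1     0    0    0 ]
  [ -4     0    0   -1 ]
R2 -> R2 − 3·R1
  [  1  -1/6  1/3   1/6 ]
  [  0   3/2   -5  -1/2 ]
  [  1     0    0     0 ]
  [ -4     0    0    -1 ]
R3 -> R3 − R1
  [  1  -1/6   1/3   1/6 ]
  [  0   3/2    -5  -1/2 ]
  [  0   1/6  -1/3  -1/6 ]
  [ -4     0     0    -1 ]
R4 -> R4 + 4·R1
  [ 1  -1/6   1/3   1/6 ]
  [ 0   3/2    -5  -1/2 ]
  [ 0   1/6  -1/3  -1/6 ]
  [ 0  -2/3   4/3  -1/3 ]
R2 -> 2/3·R2
  [ 1  -1/6    1/3   1/6 ]
  [ 0     1  -10/3  -1/3 ]
  [ 0   1/6   -1/3  -1/6 ]
  [ 0  -2/3    4/3  -1/3 ]
R3 -> R3 − 1/6·R2
  [ 1  -1/6    1/3   1/6 ]
  [ 0     1  -10/3  -1/3 ]
  [ 0     0    2/9  -1/9 ]
  [ 0  -2/3    4/3  -1/3 ]
R4 -> R4 + 2/3·R2
  [ 1  -1/6    1/3   1/6 ]
  [ 0     1  -10/3  -1/3 ]
  [ 0     0    2/9  -1/9 ]
  [ 0     0   -8/9  -5/9 ]
R3 -> 9/2·R3
  [ 1  -1/6    1/3   1/6 ]
  [ 0     1  -10/3  -1/3 ]
  [ 0     0      1  -1/2 ]
  [ 0     0   -8/9  -5/9 ]
R4 -> R4 + 8/9·R3
  [ 1  -1/6    1/3   1/6 ]
  [ 0     1  -10/3  -1/3 ]
  [ 0     0      1  -1/2 ]
  [ 0     0      0    -1 ]
R4 -> -1·R4
  [ 1  -1/6    1/3   1/6 ]
  [ 0     1  -10/3  -1/3 ]
  [ 0     0      1  -1/2 ]
  [ 0     0      0     1 ]
R3 -> R3 + 1/2·R4
  [ 1  -1/6    1/3   1/6 ]
  [ 0     1  -10/3  -1/3 ]
  [ 0     0      1     0 ]
  [ 0     0      0     1 ]
R2 -> R2 + 1/3·R4
  [ 1  -1/6    1/3  1/6 ]
  [ 0     1  -10/3    0 ]
  [ 0     0      1    0 ]
  [ 0     0      0    1 ]
R1 -> R1 − 1/6·R4
  [ 1  -1/6    1/3  0 ]
  [ 0     1  -10/3  0 ]
  [ 0     0      1  0 ]
  [ 0     0      0  1 ]
R2 -> R2 + 10/3·R3
  [ 1  -1/6  1/3  0 ]
  [ 0     1    0  0 ]
  [ 0     0    1  0 ]
  [ 0     0    0  1 ]
R1 -> R1 − 1/3·R3
  [ 1  -1/6  0  0 ]
  [ 0     1  0  0 ]
  [ 0     0  1  0 ]
  [ 0     0  0  1 ]
R1 -> R1 + 1/6·R2
  [ 1  0  0  0 ]
  [ 0  1  0  0 ]
  [ 0  0  1  0 ]
  [ 0  0  0  1 ]
The reduced form has 4 nonzero rows.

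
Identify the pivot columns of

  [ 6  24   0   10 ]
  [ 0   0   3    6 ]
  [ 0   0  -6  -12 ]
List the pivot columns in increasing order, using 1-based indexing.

1, 3

ρ1 → 1/6·ρ1
  [ 1  4   0  5/3 ]
  [ 0  0   3    6 ]
  [ 0  0  -6  -12 ]
ρ2 → 1/3·ρ2
  [ 1  4   0  5/3 ]
  [ 0  0   1    2 ]
  [ 0  0  -6  -12 ]
ρ3 → ρ3 + 6·ρ2
  [ 1  4  0  5/3 ]
  [ 0  0  1    2 ]
  [ 0  0  0    0 ]
Pivot columns are the columns containing a leading 1.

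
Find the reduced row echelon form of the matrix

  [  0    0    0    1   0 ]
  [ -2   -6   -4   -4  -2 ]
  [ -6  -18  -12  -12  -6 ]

R1 ↔ R2
  [ -2   -6   -4   -4  -2 ]
  [  0    0    0    1   0 ]
  [ -6  -18  -12  -12  -6 ]
R1 ← -1/2·R1
  [  1    3    2    2   1 ]
  [  0    0    0    1   0 ]
  [ -6  -18  -12  -12  -6 ]
R3 ← R3 + 6·R1
  [ 1  3  2  2  1 ]
  [ 0  0  0  1  0 ]
  [ 0  0  0  0  0 ]
R1 ← R1 − 2·R2
  [ 1  3  2  0  1 ]
  [ 0  0  0  1  0 ]
  [ 0  0  0  0  0 ]

[[1, 3, 2, 0, 1], [0, 0, 0, 1, 0], [0, 0, 0, 0, 0]]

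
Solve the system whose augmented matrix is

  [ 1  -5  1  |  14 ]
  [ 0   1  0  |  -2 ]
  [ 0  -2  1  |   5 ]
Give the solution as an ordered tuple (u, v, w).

r3 ← r3 + 2·r2
  [ 1  -5  1  |  14 ]
  [ 0   1  0  |  -2 ]
  [ 0   0  1  |   1 ]
r1 ← r1 − r3
  [ 1  -5  0  |  13 ]
  [ 0   1  0  |  -2 ]
  [ 0   0  1  |   1 ]
r1 ← r1 + 5·r2
  [ 1  0  0  |   3 ]
  [ 0  1  0  |  -2 ]
  [ 0  0  1  |   1 ]
Reading off the last column: u = 3, v = -2, w = 1.

(3, -2, 1)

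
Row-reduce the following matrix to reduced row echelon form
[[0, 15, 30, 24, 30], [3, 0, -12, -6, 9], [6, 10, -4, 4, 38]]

[[1, 0, -4, -2, 3], [0, 1, 2, 8/5, 2], [0, 0, 0, 0, 0]]

R1 ↔ R2
  [ 3   0  -12  -6   9 ]
  [ 0  15   30  24  30 ]
  [ 6  10   -4   4  38 ]
R1 -> 1/3·R1
  [ 1   0  -4  -2   3 ]
  [ 0  15  30  24  30 ]
  [ 6  10  -4   4  38 ]
R3 -> R3 − 6·R1
  [ 1   0  -4  -2   3 ]
  [ 0  15  30  24  30 ]
  [ 0  10  20  16  20 ]
R2 -> 1/15·R2
  [ 1   0  -4   -2   3 ]
  [ 0   1   2  8/5   2 ]
  [ 0  10  20   16  20 ]
R3 -> R3 − 10·R2
  [ 1  0  -4   -2  3 ]
  [ 0  1   2  8/5  2 ]
  [ 0  0   0    0  0 ]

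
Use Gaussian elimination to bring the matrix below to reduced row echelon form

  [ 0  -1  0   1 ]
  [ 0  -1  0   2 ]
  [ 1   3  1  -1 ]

[[1, 0, 1, 0], [0, 1, 0, 0], [0, 0, 0, 1]]

ρ1 <=> ρ3
  [ 1   3  1  -1 ]
  [ 0  -1  0   2 ]
  [ 0  -1  0   1 ]
ρ2 → -1·ρ2
  [ 1   3  1  -1 ]
  [ 0   1  0  -2 ]
  [ 0  -1  0   1 ]
ρ3 → ρ3 + ρ2
  [ 1  3  1  -1 ]
  [ 0  1  0  -2 ]
  [ 0  0  0  -1 ]
ρ3 → -1·ρ3
  [ 1  3  1  -1 ]
  [ 0  1  0  -2 ]
  [ 0  0  0   1 ]
ρ2 → ρ2 + 2·ρ3
  [ 1  3  1  -1 ]
  [ 0  1  0   0 ]
  [ 0  0  0   1 ]
ρ1 → ρ1 + ρ3
  [ 1  3  1  0 ]
  [ 0  1  0  0 ]
  [ 0  0  0  1 ]
ρ1 → ρ1 − 3·ρ2
  [ 1  0  1  0 ]
  [ 0  1  0  0 ]
  [ 0  0  0  1 ]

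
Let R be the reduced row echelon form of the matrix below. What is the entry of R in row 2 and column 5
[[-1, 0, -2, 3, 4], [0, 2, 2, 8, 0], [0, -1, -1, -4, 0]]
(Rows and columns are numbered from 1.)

0

ρ1 -> -1·ρ1
  [ 1   0   2  -3  -4 ]
  [ 0   2   2   8   0 ]
  [ 0  -1  -1  -4   0 ]
ρ2 -> 1/2·ρ2
  [ 1   0   2  -3  -4 ]
  [ 0   1   1   4   0 ]
  [ 0  -1  -1  -4   0 ]
ρ3 -> ρ3 + ρ2
  [ 1  0  2  -3  -4 ]
  [ 0  1  1   4   0 ]
  [ 0  0  0   0   0 ]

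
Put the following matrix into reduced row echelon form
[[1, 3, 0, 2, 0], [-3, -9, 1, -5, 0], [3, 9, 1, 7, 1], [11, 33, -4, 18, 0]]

[[1, 3, 0, 2, 0], [0, 0, 1, 1, 0], [0, 0, 0, 0, 1], [0, 0, 0, 0, 0]]

r2 → r2 + 3·r1
  [  1   3   0   2  0 ]
  [  0   0   1   1  0 ]
  [  3   9   1   7  1 ]
  [ 11  33  -4  18  0 ]
r3 → r3 − 3·r1
  [  1   3   0   2  0 ]
  [  0   0   1   1  0 ]
  [  0   0   1   1  1 ]
  [ 11  33  -4  18  0 ]
r4 → r4 − 11·r1
  [ 1  3   0   2  0 ]
  [ 0  0   1   1  0 ]
  [ 0  0   1   1  1 ]
  [ 0  0  -4  -4  0 ]
r3 → r3 − r2
  [ 1  3   0   2  0 ]
  [ 0  0   1   1  0 ]
  [ 0  0   0   0  1 ]
  [ 0  0  -4  -4  0 ]
r4 → r4 + 4·r2
  [ 1  3  0  2  0 ]
  [ 0  0  1  1  0 ]
  [ 0  0  0  0  1 ]
  [ 0  0  0  0  0 ]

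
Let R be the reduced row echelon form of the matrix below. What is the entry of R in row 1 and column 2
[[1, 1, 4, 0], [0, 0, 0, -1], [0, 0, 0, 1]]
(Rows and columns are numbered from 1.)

r2 -> -1·r2
  [ 1  1  4  0 ]
  [ 0  0  0  1 ]
  [ 0  0  0  1 ]
r3 -> r3 − r2
  [ 1  1  4  0 ]
  [ 0  0  0  1 ]
  [ 0  0  0  0 ]

1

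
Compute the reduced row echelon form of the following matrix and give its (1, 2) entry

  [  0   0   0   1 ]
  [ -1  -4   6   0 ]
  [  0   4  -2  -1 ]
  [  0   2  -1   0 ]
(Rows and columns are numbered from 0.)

-1/2

Swap R1 and R2.
  [ -1  -4   6   0 ]
  [  0   0   0   1 ]
  [  0   4  -2  -1 ]
  [  0   2  -1   0 ]
Multiply R1 by -1.
  [ 1  4  -6   0 ]
  [ 0  0   0   1 ]
  [ 0  4  -2  -1 ]
  [ 0  2  -1   0 ]
Swap R2 and R3.
  [ 1  4  -6   0 ]
  [ 0  4  -2  -1 ]
  [ 0  0   0   1 ]
  [ 0  2  -1   0 ]
Multiply R2 by 1/4.
  [ 1  4    -6     0 ]
  [ 0  1  -1/2  -1/4 ]
  [ 0  0     0     1 ]
  [ 0  2    -1     0 ]
Subtract 2 times R2 from R4.
  [ 1  4    -6     0 ]
  [ 0  1  -1/2  -1/4 ]
  [ 0  0     0     1 ]
  [ 0  0     0   1/2 ]
Subtract 1/2 times R3 from R4.
  [ 1  4    -6     0 ]
  [ 0  1  -1/2  -1/4 ]
  [ 0  0     0     1 ]
  [ 0  0     0     0 ]
Add 1/4 times R3 to R2.
  [ 1  4    -6  0 ]
  [ 0  1  -1/2  0 ]
  [ 0  0     0  1 ]
  [ 0  0     0  0 ]
Subtract 4 times R2 from R1.
  [ 1  0    -4  0 ]
  [ 0  1  -1/2  0 ]
  [ 0  0     0  1 ]
  [ 0  0     0  0 ]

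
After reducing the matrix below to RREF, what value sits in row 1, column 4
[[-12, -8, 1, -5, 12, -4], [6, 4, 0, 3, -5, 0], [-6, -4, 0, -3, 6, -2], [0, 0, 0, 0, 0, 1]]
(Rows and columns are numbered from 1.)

1/2

ρ1 ← -1/12·ρ1
  [  1  2/3  -1/12  5/12  -1  1/3 ]
  [  6    4      0     3  -5    0 ]
  [ -6   -4      0    -3   6   -2 ]
  [  0    0      0     0   0    1 ]
ρ2 ← ρ2 − 6·ρ1
  [  1  2/3  -1/12  5/12  -1  1/3 ]
  [  0    0    1/2   1/2   1   -2 ]
  [ -6   -4      0    -3   6   -2 ]
  [  0    0      0     0   0    1 ]
ρ3 ← ρ3 + 6·ρ1
  [ 1  2/3  -1/12  5/12  -1  1/3 ]
  [ 0    0    1/2   1/2   1   -2 ]
  [ 0    0   -1/2  -1/2   0    0 ]
  [ 0    0      0     0   0    1 ]
ρ2 ← 2·ρ2
  [ 1  2/3  -1/12  5/12  -1  1/3 ]
  [ 0    0      1     1   2   -4 ]
  [ 0    0   -1/2  -1/2   0    0 ]
  [ 0    0      0     0   0    1 ]
ρ3 ← ρ3 + 1/2·ρ2
  [ 1  2/3  -1/12  5/12  -1  1/3 ]
  [ 0    0      1     1   2   -4 ]
  [ 0    0      0     0   1   -2 ]
  [ 0    0      0     0   0    1 ]
ρ3 ← ρ3 + 2·ρ4
  [ 1  2/3  -1/12  5/12  -1  1/3 ]
  [ 0    0      1     1   2   -4 ]
  [ 0    0      0     0   1    0 ]
  [ 0    0      0     0   0    1 ]
ρ2 ← ρ2 + 4·ρ4
  [ 1  2/3  -1/12  5/12  -1  1/3 ]
  [ 0    0      1     1   2    0 ]
  [ 0    0      0     0   1    0 ]
  [ 0    0      0     0   0    1 ]
ρ1 ← ρ1 − 1/3·ρ4
  [ 1  2/3  -1/12  5/12  -1  0 ]
  [ 0    0      1     1   2  0 ]
  [ 0    0      0     0   1  0 ]
  [ 0    0      0     0   0  1 ]
ρ2 ← ρ2 − 2·ρ3
  [ 1  2/3  -1/12  5/12  -1  0 ]
  [ 0    0      1     1   0  0 ]
  [ 0    0      0     0   1  0 ]
  [ 0    0      0     0   0  1 ]
ρ1 ← ρ1 + ρ3
  [ 1  2/3  -1/12  5/12  0  0 ]
  [ 0    0      1     1  0  0 ]
  [ 0    0      0     0  1  0 ]
  [ 0    0      0     0  0  1 ]
ρ1 ← ρ1 + 1/12·ρ2
  [ 1  2/3  0  1/2  0  0 ]
  [ 0    0  1    1  0  0 ]
  [ 0    0  0    0  1  0 ]
  [ 0    0  0    0  0  1 ]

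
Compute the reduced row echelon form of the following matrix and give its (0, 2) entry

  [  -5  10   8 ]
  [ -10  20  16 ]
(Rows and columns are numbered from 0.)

-8/5

R1 -> -1/5·R1
  [   1  -2  -8/5 ]
  [ -10  20    16 ]
R2 -> R2 + 10·R1
  [ 1  -2  -8/5 ]
  [ 0   0     0 ]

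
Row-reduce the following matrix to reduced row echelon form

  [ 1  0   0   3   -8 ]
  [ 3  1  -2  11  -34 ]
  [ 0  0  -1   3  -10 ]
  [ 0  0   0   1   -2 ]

R2 ← R2 − 3·R1
  [ 1  0   0  3   -8 ]
  [ 0  1  -2  2  -10 ]
  [ 0  0  -1  3  -10 ]
  [ 0  0   0  1   -2 ]
R3 ← -1·R3
  [ 1  0   0   3   -8 ]
  [ 0  1  -2   2  -10 ]
  [ 0  0   1  -3   10 ]
  [ 0  0   0   1   -2 ]
R3 ← R3 + 3·R4
  [ 1  0   0  3   -8 ]
  [ 0  1  -2  2  -10 ]
  [ 0  0   1  0    4 ]
  [ 0  0   0  1   -2 ]
R2 ← R2 − 2·R4
  [ 1  0   0  3  -8 ]
  [ 0  1  -2  0  -6 ]
  [ 0  0   1  0   4 ]
  [ 0  0   0  1  -2 ]
R1 ← R1 − 3·R4
  [ 1  0   0  0  -2 ]
  [ 0  1  -2  0  -6 ]
  [ 0  0   1  0   4 ]
  [ 0  0   0  1  -2 ]
R2 ← R2 + 2·R3
  [ 1  0  0  0  -2 ]
  [ 0  1  0  0   2 ]
  [ 0  0  1  0   4 ]
  [ 0  0  0  1  -2 ]

[[1, 0, 0, 0, -2], [0, 1, 0, 0, 2], [0, 0, 1, 0, 4], [0, 0, 0, 1, -2]]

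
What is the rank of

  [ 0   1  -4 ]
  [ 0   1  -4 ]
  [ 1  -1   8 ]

rank = 2

ρ1 ↔ ρ3
  [ 1  -1   8 ]
  [ 0   1  -4 ]
  [ 0   1  -4 ]
ρ3 ← ρ3 − ρ2
  [ 1  -1   8 ]
  [ 0   1  -4 ]
  [ 0   0   0 ]
ρ1 ← ρ1 + ρ2
  [ 1  0   4 ]
  [ 0  1  -4 ]
  [ 0  0   0 ]
The reduced form has 2 nonzero rows.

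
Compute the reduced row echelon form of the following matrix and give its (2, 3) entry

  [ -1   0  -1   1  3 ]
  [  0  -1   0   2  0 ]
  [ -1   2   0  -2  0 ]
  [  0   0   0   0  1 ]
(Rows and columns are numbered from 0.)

1

r1 := -1·r1
  [  1   0  1  -1  -3 ]
  [  0  -1  0   2   0 ]
  [ -1   2  0  -2   0 ]
  [  0   0  0   0   1 ]
r3 := r3 + r1
  [ 1   0  1  -1  -3 ]
  [ 0  -1  0   2   0 ]
  [ 0   2  1  -3  -3 ]
  [ 0   0  0   0   1 ]
r2 := -1·r2
  [ 1  0  1  -1  -3 ]
  [ 0  1  0  -2   0 ]
  [ 0  2  1  -3  -3 ]
  [ 0  0  0   0   1 ]
r3 := r3 − 2·r2
  [ 1  0  1  -1  -3 ]
  [ 0  1  0  -2   0 ]
  [ 0  0  1   1  -3 ]
  [ 0  0  0   0   1 ]
r3 := r3 + 3·r4
  [ 1  0  1  -1  -3 ]
  [ 0  1  0  -2   0 ]
  [ 0  0  1   1   0 ]
  [ 0  0  0   0   1 ]
r1 := r1 + 3·r4
  [ 1  0  1  -1  0 ]
  [ 0  1  0  -2  0 ]
  [ 0  0  1   1  0 ]
  [ 0  0  0   0  1 ]
r1 := r1 − r3
  [ 1  0  0  -2  0 ]
  [ 0  1  0  -2  0 ]
  [ 0  0  1   1  0 ]
  [ 0  0  0   0  1 ]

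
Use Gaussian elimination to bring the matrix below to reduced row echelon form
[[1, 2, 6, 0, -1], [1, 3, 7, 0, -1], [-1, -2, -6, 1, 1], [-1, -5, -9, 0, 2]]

ρ2 := ρ2 − ρ1
  [  1   2   6  0  -1 ]
  [  0   1   1  0   0 ]
  [ -1  -2  -6  1   1 ]
  [ -1  -5  -9  0   2 ]
ρ3 := ρ3 + ρ1
  [  1   2   6  0  -1 ]
  [  0   1   1  0   0 ]
  [  0   0   0  1   0 ]
  [ -1  -5  -9  0   2 ]
ρ4 := ρ4 + ρ1
  [ 1   2   6  0  -1 ]
  [ 0   1   1  0   0 ]
  [ 0   0   0  1   0 ]
  [ 0  -3  -3  0   1 ]
ρ4 := ρ4 + 3·ρ2
  [ 1  2  6  0  -1 ]
  [ 0  1  1  0   0 ]
  [ 0  0  0  1   0 ]
  [ 0  0  0  0   1 ]
ρ1 := ρ1 + ρ4
  [ 1  2  6  0  0 ]
  [ 0  1  1  0  0 ]
  [ 0  0  0  1  0 ]
  [ 0  0  0  0  1 ]
ρ1 := ρ1 − 2·ρ2
  [ 1  0  4  0  0 ]
  [ 0  1  1  0  0 ]
  [ 0  0  0  1  0 ]
  [ 0  0  0  0  1 ]

[[1, 0, 4, 0, 0], [0, 1, 1, 0, 0], [0, 0, 0, 1, 0], [0, 0, 0, 0, 1]]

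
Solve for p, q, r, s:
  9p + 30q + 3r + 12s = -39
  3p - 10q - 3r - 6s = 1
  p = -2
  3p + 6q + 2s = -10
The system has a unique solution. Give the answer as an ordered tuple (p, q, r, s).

Form the augmented matrix and row-reduce:
  [ 9   30   3  12  |  -39 ]
  [ 3  -10  -3  -6  |    1 ]
  [ 1    0   0   0  |   -2 ]
  [ 3    6   0   2  |  -10 ]
R1 -> 1/9·R1
R2 -> R2 − 3·R1
R3 -> R3 − R1
R4 -> R4 − 3·R1
R2 -> -1/20·R2
R3 -> R3 + 10/3·R2
R4 -> R4 + 4·R2
R3 -> 3·R3
R4 -> R4 + 1/5·R3
R4 -> 5·R4
R3 -> R3 − R4
R2 -> R2 − 1/2·R4
R1 -> R1 − 4/3·R4
R2 -> R2 − 1/5·R3
R1 -> R1 − 1/3·R3
R1 -> R1 − 10/3·R2
Reading off the last column: p = -2, q = -1, r = -1, s = 1.

(-2, -1, -1, 1)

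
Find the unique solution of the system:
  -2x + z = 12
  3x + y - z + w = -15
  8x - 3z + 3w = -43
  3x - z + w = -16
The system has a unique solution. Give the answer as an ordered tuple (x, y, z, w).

Form the augmented matrix and row-reduce:
  [ -2  0   1  0  |   12 ]
  [  3  1  -1  1  |  -15 ]
  [  8  0  -3  3  |  -43 ]
  [  3  0  -1  1  |  -16 ]
r1 -> -1/2·r1
  [ 1  0  -1/2  0  |   -6 ]
  [ 3  1    -1  1  |  -15 ]
  [ 8  0    -3  3  |  -43 ]
  [ 3  0    -1  1  |  -16 ]
r2 -> r2 − 3·r1
  [ 1  0  -1/2  0  |   -6 ]
  [ 0  1   1/2  1  |    3 ]
  [ 8  0    -3  3  |  -43 ]
  [ 3  0    -1  1  |  -16 ]
r3 -> r3 − 8·r1
  [ 1  0  -1/2  0  |   -6 ]
  [ 0  1   1/2  1  |    3 ]
  [ 0  0     1  3  |    5 ]
  [ 3  0    -1  1  |  -16 ]
r4 -> r4 − 3·r1
  [ 1  0  -1/2  0  |  -6 ]
  [ 0  1   1/2  1  |   3 ]
  [ 0  0     1  3  |   5 ]
  [ 0  0   1/2  1  |   2 ]
r4 -> r4 − 1/2·r3
  [ 1  0  -1/2     0  |    -6 ]
  [ 0  1   1/2     1  |     3 ]
  [ 0  0     1     3  |     5 ]
  [ 0  0     0  -1/2  |  -1/2 ]
r4 -> -2·r4
  [ 1  0  -1/2  0  |  -6 ]
  [ 0  1   1/2  1  |   3 ]
  [ 0  0     1  3  |   5 ]
  [ 0  0     0  1  |   1 ]
r3 -> r3 − 3·r4
  [ 1  0  -1/2  0  |  -6 ]
  [ 0  1   1/2  1  |   3 ]
  [ 0  0     1  0  |   2 ]
  [ 0  0     0  1  |   1 ]
r2 -> r2 − r4
  [ 1  0  -1/2  0  |  -6 ]
  [ 0  1   1/2  0  |   2 ]
  [ 0  0     1  0  |   2 ]
  [ 0  0     0  1  |   1 ]
r2 -> r2 − 1/2·r3
  [ 1  0  -1/2  0  |  -6 ]
  [ 0  1     0  0  |   1 ]
  [ 0  0     1  0  |   2 ]
  [ 0  0     0  1  |   1 ]
r1 -> r1 + 1/2·r3
  [ 1  0  0  0  |  -5 ]
  [ 0  1  0  0  |   1 ]
  [ 0  0  1  0  |   2 ]
  [ 0  0  0  1  |   1 ]
Reading off the last column: x = -5, y = 1, z = 2, w = 1.

(-5, 1, 2, 1)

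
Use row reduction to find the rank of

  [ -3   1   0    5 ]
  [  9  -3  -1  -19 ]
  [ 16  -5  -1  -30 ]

Multiply R1 by -1/3.
  [  1  -1/3   0  -5/3 ]
  [  9    -3  -1   -19 ]
  [ 16    -5  -1   -30 ]
Subtract 9 times R1 from R2.
  [  1  -1/3   0  -5/3 ]
  [  0     0  -1    -4 ]
  [ 16    -5  -1   -30 ]
Subtract 16 times R1 from R3.
  [ 1  -1/3   0   -5/3 ]
  [ 0     0  -1     -4 ]
  [ 0   1/3  -1  -10/3 ]
Swap R2 and R3.
  [ 1  -1/3   0   -5/3 ]
  [ 0   1/3  -1  -10/3 ]
  [ 0     0  -1     -4 ]
Multiply R2 by 3.
  [ 1  -1/3   0  -5/3 ]
  [ 0     1  -3   -10 ]
  [ 0     0  -1    -4 ]
Multiply R3 by -1.
  [ 1  -1/3   0  -5/3 ]
  [ 0     1  -3   -10 ]
  [ 0     0   1     4 ]
Add 3 times R3 to R2.
  [ 1  -1/3  0  -5/3 ]
  [ 0     1  0     2 ]
  [ 0     0  1     4 ]
Add 1/3 times R2 to R1.
  [ 1  0  0  -1 ]
  [ 0  1  0   2 ]
  [ 0  0  1   4 ]
The reduced form has 3 nonzero rows.

rank = 3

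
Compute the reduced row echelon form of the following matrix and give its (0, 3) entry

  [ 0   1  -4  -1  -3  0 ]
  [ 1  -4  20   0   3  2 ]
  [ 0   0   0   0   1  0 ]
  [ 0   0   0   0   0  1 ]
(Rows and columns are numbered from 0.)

Swap ρ1 and ρ2.
  [ 1  -4  20   0   3  2 ]
  [ 0   1  -4  -1  -3  0 ]
  [ 0   0   0   0   1  0 ]
  [ 0   0   0   0   0  1 ]
Subtract 2 times ρ4 from ρ1.
  [ 1  -4  20   0   3  0 ]
  [ 0   1  -4  -1  -3  0 ]
  [ 0   0   0   0   1  0 ]
  [ 0   0   0   0   0  1 ]
Add 3 times ρ3 to ρ2.
  [ 1  -4  20   0  3  0 ]
  [ 0   1  -4  -1  0  0 ]
  [ 0   0   0   0  1  0 ]
  [ 0   0   0   0  0  1 ]
Subtract 3 times ρ3 from ρ1.
  [ 1  -4  20   0  0  0 ]
  [ 0   1  -4  -1  0  0 ]
  [ 0   0   0   0  1  0 ]
  [ 0   0   0   0  0  1 ]
Add 4 times ρ2 to ρ1.
  [ 1  0   4  -4  0  0 ]
  [ 0  1  -4  -1  0  0 ]
  [ 0  0   0   0  1  0 ]
  [ 0  0   0   0  0  1 ]

-4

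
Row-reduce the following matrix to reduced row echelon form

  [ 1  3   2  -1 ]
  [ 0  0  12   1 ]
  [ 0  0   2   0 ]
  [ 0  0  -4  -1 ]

[[1, 3, 0, 0], [0, 0, 1, 0], [0, 0, 0, 1], [0, 0, 0, 0]]

ρ2 -> 1/12·ρ2
  [ 1  3   2    -1 ]
  [ 0  0   1  1/12 ]
  [ 0  0   2     0 ]
  [ 0  0  -4    -1 ]
ρ3 -> ρ3 − 2·ρ2
  [ 1  3   2    -1 ]
  [ 0  0   1  1/12 ]
  [ 0  0   0  -1/6 ]
  [ 0  0  -4    -1 ]
ρ4 -> ρ4 + 4·ρ2
  [ 1  3  2    -1 ]
  [ 0  0  1  1/12 ]
  [ 0  0  0  -1/6 ]
  [ 0  0  0  -2/3 ]
ρ3 -> -6·ρ3
  [ 1  3  2    -1 ]
  [ 0  0  1  1/12 ]
  [ 0  0  0     1 ]
  [ 0  0  0  -2/3 ]
ρ4 -> ρ4 + 2/3·ρ3
  [ 1  3  2    -1 ]
  [ 0  0  1  1/12 ]
  [ 0  0  0     1 ]
  [ 0  0  0     0 ]
ρ2 -> ρ2 − 1/12·ρ3
  [ 1  3  2  -1 ]
  [ 0  0  1   0 ]
  [ 0  0  0   1 ]
  [ 0  0  0   0 ]
ρ1 -> ρ1 + ρ3
  [ 1  3  2  0 ]
  [ 0  0  1  0 ]
  [ 0  0  0  1 ]
  [ 0  0  0  0 ]
ρ1 -> ρ1 − 2·ρ2
  [ 1  3  0  0 ]
  [ 0  0  1  0 ]
  [ 0  0  0  1 ]
  [ 0  0  0  0 ]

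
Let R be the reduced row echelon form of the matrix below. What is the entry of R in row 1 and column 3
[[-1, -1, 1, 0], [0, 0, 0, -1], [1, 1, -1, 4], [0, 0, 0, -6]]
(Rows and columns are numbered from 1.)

-1

Multiply R1 by -1.
Subtract R1 from R3.
Multiply R2 by -1.
Subtract 4 times R2 from R3.
Add 6 times R2 to R4.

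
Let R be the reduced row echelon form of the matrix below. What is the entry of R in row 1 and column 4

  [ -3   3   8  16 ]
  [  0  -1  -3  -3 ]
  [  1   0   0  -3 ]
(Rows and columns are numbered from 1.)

-3

R1 := -1/3·R1
  [ 1  -1  -8/3  -16/3 ]
  [ 0  -1    -3     -3 ]
  [ 1   0     0     -3 ]
R3 := R3 − R1
  [ 1  -1  -8/3  -16/3 ]
  [ 0  -1    -3     -3 ]
  [ 0   1   8/3    7/3 ]
R2 := -1·R2
  [ 1  -1  -8/3  -16/3 ]
  [ 0   1     3      3 ]
  [ 0   1   8/3    7/3 ]
R3 := R3 − R2
  [ 1  -1  -8/3  -16/3 ]
  [ 0   1     3      3 ]
  [ 0   0  -1/3   -2/3 ]
R3 := -3·R3
  [ 1  -1  -8/3  -16/3 ]
  [ 0   1     3      3 ]
  [ 0   0     1      2 ]
R2 := R2 − 3·R3
  [ 1  -1  -8/3  -16/3 ]
  [ 0   1     0     -3 ]
  [ 0   0     1      2 ]
R1 := R1 + 8/3·R3
  [ 1  -1  0   0 ]
  [ 0   1  0  -3 ]
  [ 0   0  1   2 ]
R1 := R1 + R2
  [ 1  0  0  -3 ]
  [ 0  1  0  -3 ]
  [ 0  0  1   2 ]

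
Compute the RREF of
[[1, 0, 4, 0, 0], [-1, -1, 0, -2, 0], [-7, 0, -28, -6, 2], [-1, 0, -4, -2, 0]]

R2 ← R2 + R1
R3 ← R3 + 7·R1
R4 ← R4 + R1
R2 ← -1·R2
R3 ← -1/6·R3
R4 ← R4 + 2·R3
R4 ← -3/2·R4
R3 ← R3 + 1/3·R4
R2 ← R2 − 2·R3

[[1, 0, 4, 0, 0], [0, 1, -4, 0, 0], [0, 0, 0, 1, 0], [0, 0, 0, 0, 1]]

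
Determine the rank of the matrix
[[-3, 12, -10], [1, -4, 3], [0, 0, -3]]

rank = 2

R1 := -1/3·R1
  [ 1  -4  10/3 ]
  [ 1  -4     3 ]
  [ 0   0    -3 ]
R2 := R2 − R1
  [ 1  -4  10/3 ]
  [ 0   0  -1/3 ]
  [ 0   0    -3 ]
R2 := -3·R2
  [ 1  -4  10/3 ]
  [ 0   0     1 ]
  [ 0   0    -3 ]
R3 := R3 + 3·R2
  [ 1  -4  10/3 ]
  [ 0   0     1 ]
  [ 0   0     0 ]
R1 := R1 − 10/3·R2
  [ 1  -4  0 ]
  [ 0   0  1 ]
  [ 0   0  0 ]
The reduced form has 2 nonzero rows.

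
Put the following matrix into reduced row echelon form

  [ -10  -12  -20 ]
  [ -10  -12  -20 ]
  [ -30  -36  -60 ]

Multiply R1 by -1/10.
  [   1  6/5    2 ]
  [ -10  -12  -20 ]
  [ -30  -36  -60 ]
Add 10 times R1 to R2.
  [   1  6/5    2 ]
  [   0    0    0 ]
  [ -30  -36  -60 ]
Add 30 times R1 to R3.
  [ 1  6/5  2 ]
  [ 0    0  0 ]
  [ 0    0  0 ]

[[1, 6/5, 2], [0, 0, 0], [0, 0, 0]]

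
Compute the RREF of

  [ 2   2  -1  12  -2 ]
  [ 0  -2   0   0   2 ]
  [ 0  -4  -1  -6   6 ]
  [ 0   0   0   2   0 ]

[[1, 0, 0, 0, -1], [0, 1, 0, 0, -1], [0, 0, 1, 0, -2], [0, 0, 0, 1, 0]]

Multiply R1 by 1/2.
  [ 1   1  -1/2   6  -1 ]
  [ 0  -2     0   0   2 ]
  [ 0  -4    -1  -6   6 ]
  [ 0   0     0   2   0 ]
Multiply R2 by -1/2.
  [ 1   1  -1/2   6  -1 ]
  [ 0   1     0   0  -1 ]
  [ 0  -4    -1  -6   6 ]
  [ 0   0     0   2   0 ]
Add 4 times R2 to R3.
  [ 1  1  -1/2   6  -1 ]
  [ 0  1     0   0  -1 ]
  [ 0  0    -1  -6   2 ]
  [ 0  0     0   2   0 ]
Multiply R3 by -1.
  [ 1  1  -1/2  6  -1 ]
  [ 0  1     0  0  -1 ]
  [ 0  0     1  6  -2 ]
  [ 0  0     0  2   0 ]
Multiply R4 by 1/2.
  [ 1  1  -1/2  6  -1 ]
  [ 0  1     0  0  -1 ]
  [ 0  0     1  6  -2 ]
  [ 0  0     0  1   0 ]
Subtract 6 times R4 from R3.
  [ 1  1  -1/2  6  -1 ]
  [ 0  1     0  0  -1 ]
  [ 0  0     1  0  -2 ]
  [ 0  0     0  1   0 ]
Subtract 6 times R4 from R1.
  [ 1  1  -1/2  0  -1 ]
  [ 0  1     0  0  -1 ]
  [ 0  0     1  0  -2 ]
  [ 0  0     0  1   0 ]
Add 1/2 times R3 to R1.
  [ 1  1  0  0  -2 ]
  [ 0  1  0  0  -1 ]
  [ 0  0  1  0  -2 ]
  [ 0  0  0  1   0 ]
Subtract R2 from R1.
  [ 1  0  0  0  -1 ]
  [ 0  1  0  0  -1 ]
  [ 0  0  1  0  -2 ]
  [ 0  0  0  1   0 ]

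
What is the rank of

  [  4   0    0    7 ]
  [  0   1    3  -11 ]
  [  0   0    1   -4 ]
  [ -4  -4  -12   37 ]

rank = 3

Multiply r1 by 1/4.
  [  1   0    0  7/4 ]
  [  0   1    3  -11 ]
  [  0   0    1   -4 ]
  [ -4  -4  -12   37 ]
Add 4 times r1 to r4.
  [ 1   0    0  7/4 ]
  [ 0   1    3  -11 ]
  [ 0   0    1   -4 ]
  [ 0  -4  -12   44 ]
Add 4 times r2 to r4.
  [ 1  0  0  7/4 ]
  [ 0  1  3  -11 ]
  [ 0  0  1   -4 ]
  [ 0  0  0    0 ]
Subtract 3 times r3 from r2.
  [ 1  0  0  7/4 ]
  [ 0  1  0    1 ]
  [ 0  0  1   -4 ]
  [ 0  0  0    0 ]
The reduced form has 3 nonzero rows.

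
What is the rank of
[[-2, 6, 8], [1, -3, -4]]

ρ1 -> -1/2·ρ1
  [ 1  -3  -4 ]
  [ 1  -3  -4 ]
ρ2 -> ρ2 − ρ1
  [ 1  -3  -4 ]
  [ 0   0   0 ]
The reduced form has 1 nonzero row.

rank = 1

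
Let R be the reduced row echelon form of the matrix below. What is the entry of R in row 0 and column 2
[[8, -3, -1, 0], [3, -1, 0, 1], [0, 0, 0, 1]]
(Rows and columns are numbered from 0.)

1

Multiply R1 by 1/8.
  [ 1  -3/8  -1/8  0 ]
  [ 3    -1     0  1 ]
  [ 0     0     0  1 ]
Subtract 3 times R1 from R2.
  [ 1  -3/8  -1/8  0 ]
  [ 0   1/8   3/8  1 ]
  [ 0     0     0  1 ]
Multiply R2 by 8.
  [ 1  -3/8  -1/8  0 ]
  [ 0     1     3  8 ]
  [ 0     0     0  1 ]
Subtract 8 times R3 from R2.
  [ 1  -3/8  -1/8  0 ]
  [ 0     1     3  0 ]
  [ 0     0     0  1 ]
Add 3/8 times R2 to R1.
  [ 1  0  1  0 ]
  [ 0  1  3  0 ]
  [ 0  0  0  1 ]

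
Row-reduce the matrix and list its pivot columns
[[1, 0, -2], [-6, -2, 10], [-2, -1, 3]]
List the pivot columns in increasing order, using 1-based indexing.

Add 6 times R1 to R2.
Add 2 times R1 to R3.
Multiply R2 by -1/2.
Add R2 to R3.
Pivot columns are the columns containing a leading 1.

1, 2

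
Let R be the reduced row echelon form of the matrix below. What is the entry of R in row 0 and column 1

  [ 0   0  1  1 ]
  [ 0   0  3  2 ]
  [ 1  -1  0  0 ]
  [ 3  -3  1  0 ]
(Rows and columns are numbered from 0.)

-1

R1 <=> R3
  [ 1  -1  0  0 ]
  [ 0   0  3  2 ]
  [ 0   0  1  1 ]
  [ 3  -3  1  0 ]
R4 ← R4 − 3·R1
  [ 1  -1  0  0 ]
  [ 0   0  3  2 ]
  [ 0   0  1  1 ]
  [ 0   0  1  0 ]
R2 ← 1/3·R2
  [ 1  -1  0    0 ]
  [ 0   0  1  2/3 ]
  [ 0   0  1    1 ]
  [ 0   0  1    0 ]
R3 ← R3 − R2
  [ 1  -1  0    0 ]
  [ 0   0  1  2/3 ]
  [ 0   0  0  1/3 ]
  [ 0   0  1    0 ]
R4 ← R4 − R2
  [ 1  -1  0     0 ]
  [ 0   0  1   2/3 ]
  [ 0   0  0   1/3 ]
  [ 0   0  0  -2/3 ]
R3 ← 3·R3
  [ 1  -1  0     0 ]
  [ 0   0  1   2/3 ]
  [ 0   0  0     1 ]
  [ 0   0  0  -2/3 ]
R4 ← R4 + 2/3·R3
  [ 1  -1  0    0 ]
  [ 0   0  1  2/3 ]
  [ 0   0  0    1 ]
  [ 0   0  0    0 ]
R2 ← R2 − 2/3·R3
  [ 1  -1  0  0 ]
  [ 0   0  1  0 ]
  [ 0   0  0  1 ]
  [ 0   0  0  0 ]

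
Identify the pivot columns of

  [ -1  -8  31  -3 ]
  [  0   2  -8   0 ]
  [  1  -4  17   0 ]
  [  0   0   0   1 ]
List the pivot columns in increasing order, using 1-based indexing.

1, 2, 4

r1 := -1·r1
  [ 1   8  -31  3 ]
  [ 0   2   -8  0 ]
  [ 1  -4   17  0 ]
  [ 0   0    0  1 ]
r3 := r3 − r1
  [ 1    8  -31   3 ]
  [ 0    2   -8   0 ]
  [ 0  -12   48  -3 ]
  [ 0    0    0   1 ]
r2 := 1/2·r2
  [ 1    8  -31   3 ]
  [ 0    1   -4   0 ]
  [ 0  -12   48  -3 ]
  [ 0    0    0   1 ]
r3 := r3 + 12·r2
  [ 1  8  -31   3 ]
  [ 0  1   -4   0 ]
  [ 0  0    0  -3 ]
  [ 0  0    0   1 ]
r3 := -1/3·r3
  [ 1  8  -31  3 ]
  [ 0  1   -4  0 ]
  [ 0  0    0  1 ]
  [ 0  0    0  1 ]
r4 := r4 − r3
  [ 1  8  -31  3 ]
  [ 0  1   -4  0 ]
  [ 0  0    0  1 ]
  [ 0  0    0  0 ]
r1 := r1 − 3·r3
  [ 1  8  -31  0 ]
  [ 0  1   -4  0 ]
  [ 0  0    0  1 ]
  [ 0  0    0  0 ]
r1 := r1 − 8·r2
  [ 1  0   1  0 ]
  [ 0  1  -4  0 ]
  [ 0  0   0  1 ]
  [ 0  0   0  0 ]
Pivot columns are the columns containing a leading 1.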